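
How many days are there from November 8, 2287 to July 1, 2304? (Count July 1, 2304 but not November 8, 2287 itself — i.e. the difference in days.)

6079

Nov 8, 2287 → Nov 8, 2288: 366 days (Feb 29, 2288 is in that span).
Nov 8, 2288 → Nov 8, 2289: 365 days.
Nov 8, 2289 → Nov 8, 2290: 365 days.
Nov 8, 2290 → Nov 8, 2291: 365 days.
Nov 8, 2291 → Nov 8, 2292: 366 days (Feb 29, 2292 is in that span).
Nov 8, 2292 → Nov 8, 2293: 365 days.
Nov 8, 2293 → Nov 8, 2294: 365 days.
Nov 8, 2294 → Nov 8, 2295: 365 days.
Nov 8, 2295 → Nov 8, 2296: 366 days (Feb 29, 2296 is in that span).
Nov 8, 2296 → Nov 8, 2297: 365 days.
Nov 8, 2297 → Nov 8, 2298: 365 days.
Nov 8, 2298 → Nov 8, 2299: 365 days.
Nov 8, 2299 → Nov 8, 2300: 365 days.
Nov 8, 2300 → Nov 8, 2301: 365 days.
Nov 8, 2301 → Nov 8, 2302: 365 days.
Nov 8, 2302 → Nov 8, 2303: 365 days.
Nov 8, 2303 → Dec 8, 2303: 30 days (November has 30).
Dec 8, 2303 → Jan 8, 2304: 31 days (December has 31).
Jan 8, 2304 → Feb 8, 2304: 31 days (January has 31).
Feb 8, 2304 → Mar 8, 2304: 29 days (February has 29).
Mar 8, 2304 → Apr 8, 2304: 31 days (March has 31).
Apr 8, 2304 → May 8, 2304: 30 days (April has 30).
May 8, 2304 → Jun 8, 2304: 31 days (May has 31).
Jun 8, 2304 → Jul 1, 2304: 23 days.
Total: 6079 days.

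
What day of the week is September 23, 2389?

Doomsday rule: the anchor day for the 2300s is Wednesday. For year 89: 89÷12 = 7 r 5, and 5÷4 = 1, so 7+5+1 = 13.
Wednesday + 13 ≡ Tuesday — that's 2389's doomsday.
In September the doomsday date is Sep 5.
Sep 23 is 18 days after Sep 5; 18 mod 7 = 4, so Tuesday + 4 = Saturday.

Saturday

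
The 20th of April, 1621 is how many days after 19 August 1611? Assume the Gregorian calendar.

3532

Aug 19, 1611 → Aug 19, 1612: 366 days (Feb 29, 1612 is in that span).
Aug 19, 1612 → Aug 19, 1613: 365 days.
Aug 19, 1613 → Aug 19, 1614: 365 days.
Aug 19, 1614 → Aug 19, 1615: 365 days.
Aug 19, 1615 → Aug 19, 1616: 366 days (Feb 29, 1616 is in that span).
Aug 19, 1616 → Aug 19, 1617: 365 days.
Aug 19, 1617 → Aug 19, 1618: 365 days.
Aug 19, 1618 → Aug 19, 1619: 365 days.
Aug 19, 1619 → Aug 19, 1620: 366 days (Feb 29, 1620 is in that span).
Aug 19, 1620 → Sep 19, 1620: 31 days (August has 31).
Sep 19, 1620 → Oct 19, 1620: 30 days (September has 30).
Oct 19, 1620 → Nov 19, 1620: 31 days (October has 31).
Nov 19, 1620 → Dec 19, 1620: 30 days (November has 30).
Dec 19, 1620 → Jan 19, 1621: 31 days (December has 31).
Jan 19, 1621 → Feb 19, 1621: 31 days (January has 31).
Feb 19, 1621 → Mar 19, 1621: 28 days (February has 28).
Mar 19, 1621 → Apr 19, 1621: 31 days (March has 31).
Apr 19, 1621 → Apr 20, 1621: 1 days.
Total: 3532 days.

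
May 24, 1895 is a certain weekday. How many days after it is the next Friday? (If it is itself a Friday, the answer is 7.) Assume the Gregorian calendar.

May 24, 1895 is a Friday.
From Friday to the next Friday is 7 days.

7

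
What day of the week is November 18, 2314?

Wednesday

Doomsday rule: the anchor day for the 2300s is Wednesday. For year 14: 14÷12 = 1 r 2, and 2÷4 = 0, so 1+2+0 = 3.
Wednesday + 3 ≡ Saturday — that's 2314's doomsday.
In November the doomsday date is Nov 7.
Nov 18 is 11 days after Nov 7; 11 mod 7 = 4, so Saturday + 4 = Wednesday.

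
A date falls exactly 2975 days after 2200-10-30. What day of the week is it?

First find the weekday of Oct 30, 2200. Doomsday rule: the anchor day for the 2200s is Friday. For year 00: 0÷12 = 0 r 0, and 0÷4 = 0, so 0+0+0 = 0.
Friday + 0 ≡ Friday — that's 2200's doomsday.
In October the doomsday date is Oct 10.
Oct 30 is 20 days after Oct 10; 20 mod 7 = 6, so Friday + 6 = Thursday.
2975 mod 7 = 0, so 2975 days after a Thursday is Thursday + 0 = Thursday.

Thursday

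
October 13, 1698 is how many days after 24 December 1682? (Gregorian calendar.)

Dec 24, 1682 → Dec 24, 1683: 365 days.
Dec 24, 1683 → Dec 24, 1684: 366 days (Feb 29, 1684 is in that span).
Dec 24, 1684 → Dec 24, 1685: 365 days.
Dec 24, 1685 → Dec 24, 1686: 365 days.
Dec 24, 1686 → Dec 24, 1687: 365 days.
Dec 24, 1687 → Dec 24, 1688: 366 days (Feb 29, 1688 is in that span).
Dec 24, 1688 → Dec 24, 1689: 365 days.
Dec 24, 1689 → Dec 24, 1690: 365 days.
Dec 24, 1690 → Dec 24, 1691: 365 days.
Dec 24, 1691 → Dec 24, 1692: 366 days (Feb 29, 1692 is in that span).
Dec 24, 1692 → Dec 24, 1693: 365 days.
Dec 24, 1693 → Dec 24, 1694: 365 days.
Dec 24, 1694 → Dec 24, 1695: 365 days.
Dec 24, 1695 → Dec 24, 1696: 366 days (Feb 29, 1696 is in that span).
Dec 24, 1696 → Dec 24, 1697: 365 days.
Dec 24, 1697 → Jan 24, 1698: 31 days (December has 31).
Jan 24, 1698 → Feb 24, 1698: 31 days (January has 31).
Feb 24, 1698 → Mar 24, 1698: 28 days (February has 28).
Mar 24, 1698 → Apr 24, 1698: 31 days (March has 31).
Apr 24, 1698 → May 24, 1698: 30 days (April has 30).
May 24, 1698 → Jun 24, 1698: 31 days (May has 31).
Jun 24, 1698 → Jul 24, 1698: 30 days (June has 30).
Jul 24, 1698 → Aug 24, 1698: 31 days (July has 31).
Aug 24, 1698 → Sep 24, 1698: 31 days (August has 31).
Sep 24, 1698 → Oct 13, 1698: 19 days.
Total: 5772 days.

5772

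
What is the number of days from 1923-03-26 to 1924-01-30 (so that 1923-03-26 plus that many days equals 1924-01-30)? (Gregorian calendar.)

Mar 26, 1923 → Apr 26, 1923: 31 days (March has 31).
Apr 26, 1923 → May 26, 1923: 30 days (April has 30).
May 26, 1923 → Jun 26, 1923: 31 days (May has 31).
Jun 26, 1923 → Jul 26, 1923: 30 days (June has 30).
Jul 26, 1923 → Aug 26, 1923: 31 days (July has 31).
Aug 26, 1923 → Sep 26, 1923: 31 days (August has 31).
Sep 26, 1923 → Oct 26, 1923: 30 days (September has 30).
Oct 26, 1923 → Nov 26, 1923: 31 days (October has 31).
Nov 26, 1923 → Dec 26, 1923: 30 days (November has 30).
Dec 26, 1923 → Jan 26, 1924: 31 days (December has 31).
Jan 26, 1924 → Jan 30, 1924: 4 days.
Total: 310 days.

310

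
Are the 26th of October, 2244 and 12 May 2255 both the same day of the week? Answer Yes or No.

Yes

From Oct 26, 2244 to May 12, 2255 is 3850 days.
3850 mod 7 = 0, so they are the same weekday.
(Oct 26, 2244 is a Saturday; May 12, 2255 is a Saturday.)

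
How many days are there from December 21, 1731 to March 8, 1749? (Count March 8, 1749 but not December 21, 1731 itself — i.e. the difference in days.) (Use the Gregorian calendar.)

6287

Dec 21, 1731 → Dec 21, 1732: 366 days (Feb 29, 1732 is in that span).
Dec 21, 1732 → Dec 21, 1733: 365 days.
Dec 21, 1733 → Dec 21, 1734: 365 days.
Dec 21, 1734 → Dec 21, 1735: 365 days.
Dec 21, 1735 → Dec 21, 1736: 366 days (Feb 29, 1736 is in that span).
Dec 21, 1736 → Dec 21, 1737: 365 days.
Dec 21, 1737 → Dec 21, 1738: 365 days.
Dec 21, 1738 → Dec 21, 1739: 365 days.
Dec 21, 1739 → Dec 21, 1740: 366 days (Feb 29, 1740 is in that span).
Dec 21, 1740 → Dec 21, 1741: 365 days.
Dec 21, 1741 → Dec 21, 1742: 365 days.
Dec 21, 1742 → Dec 21, 1743: 365 days.
Dec 21, 1743 → Dec 21, 1744: 366 days (Feb 29, 1744 is in that span).
Dec 21, 1744 → Dec 21, 1745: 365 days.
Dec 21, 1745 → Dec 21, 1746: 365 days.
Dec 21, 1746 → Dec 21, 1747: 365 days.
Dec 21, 1747 → Dec 21, 1748: 366 days (Feb 29, 1748 is in that span).
Dec 21, 1748 → Jan 21, 1749: 31 days (December has 31).
Jan 21, 1749 → Feb 21, 1749: 31 days (January has 31).
Feb 21, 1749 → Mar 8, 1749: 15 days.
Total: 6287 days.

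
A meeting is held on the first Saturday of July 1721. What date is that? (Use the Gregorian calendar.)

July 5, 1721

July 1, 1721 is a Tuesday.
The first Saturday is therefore July 5 (4 days later).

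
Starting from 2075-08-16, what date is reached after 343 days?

Aug has 31 days: +16 → Sep 1, 2075 (327 left).
Sep has 30 days: +30 → Oct 1, 2075 (297 left).
Oct has 31 days: +31 → Nov 1, 2075 (266 left).
Nov has 30 days: +30 → Dec 1, 2075 (236 left).
Dec has 31 days: +31 → Jan 1, 2076 (205 left).
Jan has 31 days: +31 → Feb 1, 2076 (174 left).
Feb has 29 days: +29 → Mar 1, 2076 (145 left).
Mar has 31 days: +31 → Apr 1, 2076 (114 left).
Apr has 30 days: +30 → May 1, 2076 (84 left).
May has 31 days: +31 → Jun 1, 2076 (53 left).
Jun has 30 days: +30 → Jul 1, 2076 (23 left).
+23 → Jul 24, 2076.

July 24, 2076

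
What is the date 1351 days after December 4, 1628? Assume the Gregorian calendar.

August 16, 1632

+365 (one year) → Dec 4, 1629 (986 left).
+365 (one year) → Dec 4, 1630 (621 left).
+365 (one year) → Dec 4, 1631 (256 left).
Dec has 31 days: +28 → Jan 1, 1632 (228 left).
Jan has 31 days: +31 → Feb 1, 1632 (197 left).
Feb has 29 days: +29 → Mar 1, 1632 (168 left).
Mar has 31 days: +31 → Apr 1, 1632 (137 left).
Apr has 30 days: +30 → May 1, 1632 (107 left).
May has 31 days: +31 → Jun 1, 1632 (76 left).
Jun has 30 days: +30 → Jul 1, 1632 (46 left).
Jul has 31 days: +31 → Aug 1, 1632 (15 left).
+15 → Aug 16, 1632.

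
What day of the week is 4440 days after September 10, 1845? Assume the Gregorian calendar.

Friday

Sep 10, 1845 is a Wednesday.
4440 mod 7 = 2, so 4440 days after a Wednesday is Wednesday + 2 = Friday.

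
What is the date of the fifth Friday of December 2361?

December 29, 2361

December 1, 2361 is a Friday.
The first Friday is therefore December 1 (same day).
The fifth Friday is 1 + 4×7 = December 29.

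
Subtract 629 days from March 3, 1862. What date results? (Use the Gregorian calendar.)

June 12, 1860

−365 (one year) → Mar 3, 1861 (264 left).
−3 → Feb 28, 1861 (end of Feb, 28 days; 261 left).
−28 → Jan 31, 1861 (end of Jan, 31 days; 233 left).
−31 → Dec 31, 1860 (end of Dec, 31 days; 202 left).
−31 → Nov 30, 1860 (end of Nov, 30 days; 171 left).
−30 → Oct 31, 1860 (end of Oct, 31 days; 141 left).
−31 → Sep 30, 1860 (end of Sep, 30 days; 110 left).
−30 → Aug 31, 1860 (end of Aug, 31 days; 80 left).
−31 → Jul 31, 1860 (end of Jul, 31 days; 49 left).
−31 → Jun 30, 1860 (end of Jun, 30 days; 18 left).
−18 → Jun 12, 1860.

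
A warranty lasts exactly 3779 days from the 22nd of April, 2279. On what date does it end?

+366 (one year; includes Feb 29, 2280) → Apr 22, 2280 (3413 left).
+365 (one year) → Apr 22, 2281 (3048 left).
+365 (one year) → Apr 22, 2282 (2683 left).
+365 (one year) → Apr 22, 2283 (2318 left).
+366 (one year; includes Feb 29, 2284) → Apr 22, 2284 (1952 left).
+365 (one year) → Apr 22, 2285 (1587 left).
+365 (one year) → Apr 22, 2286 (1222 left).
+365 (one year) → Apr 22, 2287 (857 left).
+366 (one year; includes Feb 29, 2288) → Apr 22, 2288 (491 left).
+365 (one year) → Apr 22, 2289 (126 left).
Apr has 30 days: +9 → May 1, 2289 (117 left).
May has 31 days: +31 → Jun 1, 2289 (86 left).
Jun has 30 days: +30 → Jul 1, 2289 (56 left).
Jul has 31 days: +31 → Aug 1, 2289 (25 left).
+25 → Aug 26, 2289.

August 26, 2289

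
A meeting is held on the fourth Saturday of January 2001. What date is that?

January 1, 2001 is a Monday.
The first Saturday is therefore January 6 (5 days later).
The fourth Saturday is 6 + 3×7 = January 27.

January 27, 2001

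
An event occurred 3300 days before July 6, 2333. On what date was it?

−365 (one year) → Jul 6, 2332 (2935 left).
−366 (one year; includes Feb 29, 2332) → Jul 6, 2331 (2569 left).
−365 (one year) → Jul 6, 2330 (2204 left).
−365 (one year) → Jul 6, 2329 (1839 left).
−365 (one year) → Jul 6, 2328 (1474 left).
−366 (one year; includes Feb 29, 2328) → Jul 6, 2327 (1108 left).
−365 (one year) → Jul 6, 2326 (743 left).
−365 (one year) → Jul 6, 2325 (378 left).
−6 → Jun 30, 2325 (end of Jun, 30 days; 372 left).
−30 → May 31, 2325 (end of May, 31 days; 342 left).
−31 → Apr 30, 2325 (end of Apr, 30 days; 311 left).
−30 → Mar 31, 2325 (end of Mar, 31 days; 281 left).
−31 → Feb 28, 2325 (end of Feb, 28 days; 250 left).
−28 → Jan 31, 2325 (end of Jan, 31 days; 222 left).
−31 → Dec 31, 2324 (end of Dec, 31 days; 191 left).
−31 → Nov 30, 2324 (end of Nov, 30 days; 160 left).
−30 → Oct 31, 2324 (end of Oct, 31 days; 130 left).
−31 → Sep 30, 2324 (end of Sep, 30 days; 99 left).
−30 → Aug 31, 2324 (end of Aug, 31 days; 69 left).
−31 → Jul 31, 2324 (end of Jul, 31 days; 38 left).
−31 → Jun 30, 2324 (end of Jun, 30 days; 7 left).
−7 → Jun 23, 2324.

June 23, 2324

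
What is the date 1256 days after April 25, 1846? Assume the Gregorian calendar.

October 2, 1849

+365 (one year) → Apr 25, 1847 (891 left).
+366 (one year; includes Feb 29, 1848) → Apr 25, 1848 (525 left).
+365 (one year) → Apr 25, 1849 (160 left).
Apr has 30 days: +6 → May 1, 1849 (154 left).
May has 31 days: +31 → Jun 1, 1849 (123 left).
Jun has 30 days: +30 → Jul 1, 1849 (93 left).
Jul has 31 days: +31 → Aug 1, 1849 (62 left).
Aug has 31 days: +31 → Sep 1, 1849 (31 left).
Sep has 30 days: +30 → Oct 1, 1849 (1 left).
+1 → Oct 2, 1849.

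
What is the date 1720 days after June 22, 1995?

+366 (one year; includes Feb 29, 1996) → Jun 22, 1996 (1354 left).
+365 (one year) → Jun 22, 1997 (989 left).
+365 (one year) → Jun 22, 1998 (624 left).
+365 (one year) → Jun 22, 1999 (259 left).
Jun has 30 days: +9 → Jul 1, 1999 (250 left).
Jul has 31 days: +31 → Aug 1, 1999 (219 left).
Aug has 31 days: +31 → Sep 1, 1999 (188 left).
Sep has 30 days: +30 → Oct 1, 1999 (158 left).
Oct has 31 days: +31 → Nov 1, 1999 (127 left).
Nov has 30 days: +30 → Dec 1, 1999 (97 left).
Dec has 31 days: +31 → Jan 1, 2000 (66 left).
Jan has 31 days: +31 → Feb 1, 2000 (35 left).
Feb has 29 days: +29 → Mar 1, 2000 (6 left).
+6 → Mar 7, 2000.

March 7, 2000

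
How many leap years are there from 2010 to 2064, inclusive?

14

Multiples of 4 in [2010,2064]: 14.
Of those, multiples of 100: 0 (not leap unless ÷400).
Multiples of 400: 0.
Leap years = 14 − 0 + 0 = 14.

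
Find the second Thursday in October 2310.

October 1, 2310 is a Saturday.
The first Thursday is therefore October 6 (5 days later).
The second Thursday is 6 + 1×7 = October 13.

October 13, 2310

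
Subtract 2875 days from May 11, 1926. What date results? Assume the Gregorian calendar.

−365 (one year) → May 11, 1925 (2510 left).
−365 (one year) → May 11, 1924 (2145 left).
−366 (one year; includes Feb 29, 1924) → May 11, 1923 (1779 left).
−365 (one year) → May 11, 1922 (1414 left).
−365 (one year) → May 11, 1921 (1049 left).
−365 (one year) → May 11, 1920 (684 left).
−366 (one year; includes Feb 29, 1920) → May 11, 1919 (318 left).
−11 → Apr 30, 1919 (end of Apr, 30 days; 307 left).
−30 → Mar 31, 1919 (end of Mar, 31 days; 277 left).
−31 → Feb 28, 1919 (end of Feb, 28 days; 246 left).
−28 → Jan 31, 1919 (end of Jan, 31 days; 218 left).
−31 → Dec 31, 1918 (end of Dec, 31 days; 187 left).
−31 → Nov 30, 1918 (end of Nov, 30 days; 156 left).
−30 → Oct 31, 1918 (end of Oct, 31 days; 126 left).
−31 → Sep 30, 1918 (end of Sep, 30 days; 95 left).
−30 → Aug 31, 1918 (end of Aug, 31 days; 65 left).
−31 → Jul 31, 1918 (end of Jul, 31 days; 34 left).
−31 → Jun 30, 1918 (end of Jun, 30 days; 3 left).
−3 → Jun 27, 1918.

June 27, 1918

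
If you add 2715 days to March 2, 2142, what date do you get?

+365 (one year) → Mar 2, 2143 (2350 left).
+366 (one year; includes Feb 29, 2144) → Mar 2, 2144 (1984 left).
+365 (one year) → Mar 2, 2145 (1619 left).
+365 (one year) → Mar 2, 2146 (1254 left).
+365 (one year) → Mar 2, 2147 (889 left).
+366 (one year; includes Feb 29, 2148) → Mar 2, 2148 (523 left).
+365 (one year) → Mar 2, 2149 (158 left).
Mar has 31 days: +30 → Apr 1, 2149 (128 left).
Apr has 30 days: +30 → May 1, 2149 (98 left).
May has 31 days: +31 → Jun 1, 2149 (67 left).
Jun has 30 days: +30 → Jul 1, 2149 (37 left).
Jul has 31 days: +31 → Aug 1, 2149 (6 left).
+6 → Aug 7, 2149.

August 7, 2149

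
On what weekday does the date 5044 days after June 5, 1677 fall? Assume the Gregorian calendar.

Wednesday

First find the weekday of Jun 5, 1677. Doomsday rule: the anchor day for the 1600s is Tuesday. For year 77: 77÷12 = 6 r 5, and 5÷4 = 1, so 6+5+1 = 12.
Tuesday + 12 ≡ Sunday — that's 1677's doomsday.
In June the doomsday date is Jun 6.
Jun 5 is 1 day before Jun 6; 1 mod 7 = 1, so Sunday − 1 = Saturday.
5044 mod 7 = 4, so 5044 days after a Saturday is Saturday + 4 = Wednesday.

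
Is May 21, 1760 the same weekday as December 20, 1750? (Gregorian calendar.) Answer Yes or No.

From Dec 20, 1750 to May 21, 1760 is 3440 days.
3440 mod 7 = 3, so they are different weekdays.
(Dec 20, 1750 is a Sunday; May 21, 1760 is a Wednesday.)

No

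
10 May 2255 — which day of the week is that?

Thursday

Doomsday rule: the anchor day for the 2200s is Friday. For year 55: 55÷12 = 4 r 7, and 7÷4 = 1, so 4+7+1 = 12.
Friday + 12 ≡ Wednesday — that's 2255's doomsday.
In May the doomsday date is May 9.
May 10 is 1 day after May 9; 1 mod 7 = 1, so Wednesday + 1 = Thursday.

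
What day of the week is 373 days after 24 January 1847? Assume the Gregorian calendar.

Jan 24, 1847 is a Sunday.
373 mod 7 = 2, so 373 days after a Sunday is Sunday + 2 = Tuesday.

Tuesday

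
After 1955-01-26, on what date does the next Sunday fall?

Jan 26, 1955 is a Wednesday.
From Wednesday to the next Sunday is 4 days.
Jan 26, 1955 + 4 = Jan 30, 1955.

January 30, 1955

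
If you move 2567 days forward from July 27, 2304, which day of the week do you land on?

Monday

Jul 27, 2304 is a Wednesday.
2567 mod 7 = 5, so 2567 days after a Wednesday is Wednesday + 5 = Monday.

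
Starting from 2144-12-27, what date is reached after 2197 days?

+365 (one year) → Dec 27, 2145 (1832 left).
+365 (one year) → Dec 27, 2146 (1467 left).
+365 (one year) → Dec 27, 2147 (1102 left).
+366 (one year; includes Feb 29, 2148) → Dec 27, 2148 (736 left).
+365 (one year) → Dec 27, 2149 (371 left).
Dec has 31 days: +5 → Jan 1, 2150 (366 left).
Jan has 31 days: +31 → Feb 1, 2150 (335 left).
Feb has 28 days: +28 → Mar 1, 2150 (307 left).
Mar has 31 days: +31 → Apr 1, 2150 (276 left).
Apr has 30 days: +30 → May 1, 2150 (246 left).
May has 31 days: +31 → Jun 1, 2150 (215 left).
Jun has 30 days: +30 → Jul 1, 2150 (185 left).
Jul has 31 days: +31 → Aug 1, 2150 (154 left).
Aug has 31 days: +31 → Sep 1, 2150 (123 left).
Sep has 30 days: +30 → Oct 1, 2150 (93 left).
Oct has 31 days: +31 → Nov 1, 2150 (62 left).
Nov has 30 days: +30 → Dec 1, 2150 (32 left).
Dec has 31 days: +31 → Jan 1, 2151 (1 left).
+1 → Jan 2, 2151.

January 2, 2151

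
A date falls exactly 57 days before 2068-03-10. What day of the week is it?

Friday

First find the weekday of Mar 10, 2068. Doomsday rule: the anchor day for the 2000s is Tuesday. For year 68: 68÷12 = 5 r 8, and 8÷4 = 2, so 5+8+2 = 15.
Tuesday + 15 ≡ Wednesday — that's 2068's doomsday.
In March the doomsday date is Mar 14.
Mar 10 is 4 days before Mar 14; 4 mod 7 = 4, so Wednesday − 4 = Saturday.
57 mod 7 = 1, so 57 days before a Saturday is Saturday − 1 = Friday.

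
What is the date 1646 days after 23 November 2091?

+366 (one year; includes Feb 29, 2092) → Nov 23, 2092 (1280 left).
+365 (one year) → Nov 23, 2093 (915 left).
+365 (one year) → Nov 23, 2094 (550 left).
+365 (one year) → Nov 23, 2095 (185 left).
Nov has 30 days: +8 → Dec 1, 2095 (177 left).
Dec has 31 days: +31 → Jan 1, 2096 (146 left).
Jan has 31 days: +31 → Feb 1, 2096 (115 left).
Feb has 29 days: +29 → Mar 1, 2096 (86 left).
Mar has 31 days: +31 → Apr 1, 2096 (55 left).
Apr has 30 days: +30 → May 1, 2096 (25 left).
+25 → May 26, 2096.

May 26, 2096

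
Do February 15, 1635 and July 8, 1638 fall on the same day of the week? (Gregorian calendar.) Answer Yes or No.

Yes

From Feb 15, 1635 to Jul 8, 1638 is 1239 days.
1239 mod 7 = 0, so they are the same weekday.
(Feb 15, 1635 is a Thursday; Jul 8, 1638 is a Thursday.)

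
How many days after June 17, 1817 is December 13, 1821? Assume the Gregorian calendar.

Jun 17, 1817 → Jun 17, 1818: 365 days.
Jun 17, 1818 → Jun 17, 1819: 365 days.
Jun 17, 1819 → Jun 17, 1820: 366 days (Feb 29, 1820 is in that span).
Jun 17, 1820 → Jun 17, 1821: 365 days.
Jun 17, 1821 → Jul 17, 1821: 30 days (June has 30).
Jul 17, 1821 → Aug 17, 1821: 31 days (July has 31).
Aug 17, 1821 → Sep 17, 1821: 31 days (August has 31).
Sep 17, 1821 → Oct 17, 1821: 30 days (September has 30).
Oct 17, 1821 → Nov 17, 1821: 31 days (October has 31).
Nov 17, 1821 → Dec 13, 1821: 26 days.
Total: 1640 days.

1640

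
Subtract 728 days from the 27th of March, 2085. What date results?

−365 (one year) → Mar 27, 2084 (363 left).
−27 → Feb 29, 2084 (end of Feb, 29 days; 336 left).
−29 → Jan 31, 2084 (end of Jan, 31 days; 307 left).
−31 → Dec 31, 2083 (end of Dec, 31 days; 276 left).
−31 → Nov 30, 2083 (end of Nov, 30 days; 245 left).
−30 → Oct 31, 2083 (end of Oct, 31 days; 215 left).
−31 → Sep 30, 2083 (end of Sep, 30 days; 184 left).
−30 → Aug 31, 2083 (end of Aug, 31 days; 154 left).
−31 → Jul 31, 2083 (end of Jul, 31 days; 123 left).
−31 → Jun 30, 2083 (end of Jun, 30 days; 92 left).
−30 → May 31, 2083 (end of May, 31 days; 62 left).
−31 → Apr 30, 2083 (end of Apr, 30 days; 31 left).
−30 → Mar 31, 2083 (end of Mar, 31 days; 1 left).
−1 → Mar 30, 2083.

March 30, 2083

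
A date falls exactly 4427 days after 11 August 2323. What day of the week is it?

Tuesday

First find the weekday of Aug 11, 2323. Doomsday rule: the anchor day for the 2300s is Wednesday. For year 23: 23÷12 = 1 r 11, and 11÷4 = 2, so 1+11+2 = 14.
Wednesday + 14 ≡ Wednesday — that's 2323's doomsday.
In August the doomsday date is Aug 8.
Aug 11 is 3 days after Aug 8; 3 mod 7 = 3, so Wednesday + 3 = Saturday.
4427 mod 7 = 3, so 4427 days after a Saturday is Saturday + 3 = Tuesday.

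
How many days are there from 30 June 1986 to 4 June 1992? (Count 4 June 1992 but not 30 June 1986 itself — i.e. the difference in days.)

Jun 30, 1986 → Jun 30, 1987: 365 days.
Jun 30, 1987 → Jun 30, 1988: 366 days (Feb 29, 1988 is in that span).
Jun 30, 1988 → Jun 30, 1989: 365 days.
Jun 30, 1989 → Jun 30, 1990: 365 days.
Jun 30, 1990 → Jun 30, 1991: 365 days.
Jun 30, 1991 → Jul 30, 1991: 30 days (June has 30).
Jul 30, 1991 → Aug 30, 1991: 31 days (July has 31).
Aug 30, 1991 → Sep 30, 1991: 31 days (August has 31).
Sep 30, 1991 → Oct 30, 1991: 30 days (September has 30).
Oct 30, 1991 → Nov 30, 1991: 31 days (October has 31).
Nov 30, 1991 → Dec 30, 1991: 30 days (November has 30).
Dec 30, 1991 → Jan 30, 1992: 31 days (December has 31).
Jan 30, 1992 → Feb 29, 1992: 30 days (January has 31).
Feb 29, 1992 → Mar 29, 1992: 29 days (February has 29).
Mar 29, 1992 → Apr 29, 1992: 31 days (March has 31).
Apr 29, 1992 → May 29, 1992: 30 days (April has 30).
May 29, 1992 → Jun 4, 1992: 6 days.
Total: 2166 days.

2166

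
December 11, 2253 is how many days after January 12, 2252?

699

Jan 12, 2252 → Jan 12, 2253: 366 days (Feb 29, 2252 is in that span).
Jan 12, 2253 → Feb 12, 2253: 31 days (January has 31).
Feb 12, 2253 → Mar 12, 2253: 28 days (February has 28).
Mar 12, 2253 → Apr 12, 2253: 31 days (March has 31).
Apr 12, 2253 → May 12, 2253: 30 days (April has 30).
May 12, 2253 → Jun 12, 2253: 31 days (May has 31).
Jun 12, 2253 → Jul 12, 2253: 30 days (June has 30).
Jul 12, 2253 → Aug 12, 2253: 31 days (July has 31).
Aug 12, 2253 → Sep 12, 2253: 31 days (August has 31).
Sep 12, 2253 → Oct 12, 2253: 30 days (September has 30).
Oct 12, 2253 → Nov 12, 2253: 31 days (October has 31).
Nov 12, 2253 → Dec 11, 2253: 29 days.
Total: 699 days.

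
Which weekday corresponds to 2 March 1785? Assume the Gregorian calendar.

Doomsday rule: the anchor day for the 1700s is Sunday. For year 85: 85÷12 = 7 r 1, and 1÷4 = 0, so 7+1+0 = 8.
Sunday + 8 ≡ Monday — that's 1785's doomsday.
In March the doomsday date is Mar 14.
Mar 2 is 12 days before Mar 14; 12 mod 7 = 5, so Monday − 5 = Wednesday.

Wednesday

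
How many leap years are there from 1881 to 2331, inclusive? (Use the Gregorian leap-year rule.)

Multiples of 4 in [1881,2331]: 112.
Of those, multiples of 100: 5 (not leap unless ÷400).
Multiples of 400: 1.
Leap years = 112 − 5 + 1 = 108.

108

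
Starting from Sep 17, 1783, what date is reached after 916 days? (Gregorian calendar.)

March 21, 1786

+366 (one year; includes Feb 29, 1784) → Sep 17, 1784 (550 left).
+365 (one year) → Sep 17, 1785 (185 left).
Sep has 30 days: +14 → Oct 1, 1785 (171 left).
Oct has 31 days: +31 → Nov 1, 1785 (140 left).
Nov has 30 days: +30 → Dec 1, 1785 (110 left).
Dec has 31 days: +31 → Jan 1, 1786 (79 left).
Jan has 31 days: +31 → Feb 1, 1786 (48 left).
Feb has 28 days: +28 → Mar 1, 1786 (20 left).
+20 → Mar 21, 1786.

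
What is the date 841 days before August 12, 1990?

−365 (one year) → Aug 12, 1989 (476 left).
−365 (one year) → Aug 12, 1988 (111 left).
−12 → Jul 31, 1988 (end of Jul, 31 days; 99 left).
−31 → Jun 30, 1988 (end of Jun, 30 days; 68 left).
−30 → May 31, 1988 (end of May, 31 days; 38 left).
−31 → Apr 30, 1988 (end of Apr, 30 days; 7 left).
−7 → Apr 23, 1988.

April 23, 1988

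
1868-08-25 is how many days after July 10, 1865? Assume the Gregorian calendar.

Jul 10, 1865 → Jul 10, 1866: 365 days.
Jul 10, 1866 → Jul 10, 1867: 365 days.
Jul 10, 1867 → Jul 10, 1868: 366 days (Feb 29, 1868 is in that span).
Jul 10, 1868 → Aug 10, 1868: 31 days (July has 31).
Aug 10, 1868 → Aug 25, 1868: 15 days.
Total: 1142 days.

1142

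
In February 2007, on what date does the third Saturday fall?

February 1, 2007 is a Thursday.
The first Saturday is therefore February 3 (2 days later).
The third Saturday is 3 + 2×7 = February 17.

February 17, 2007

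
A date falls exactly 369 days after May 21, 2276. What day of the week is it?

First find the weekday of May 21, 2276. Doomsday rule: the anchor day for the 2200s is Friday. For year 76: 76÷12 = 6 r 4, and 4÷4 = 1, so 6+4+1 = 11.
Friday + 11 ≡ Tuesday — that's 2276's doomsday.
In May the doomsday date is May 9.
May 21 is 12 days after May 9; 12 mod 7 = 5, so Tuesday + 5 = Sunday.
369 mod 7 = 5, so 369 days after a Sunday is Sunday + 5 = Friday.

Friday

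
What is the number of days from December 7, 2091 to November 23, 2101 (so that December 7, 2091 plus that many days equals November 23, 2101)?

Dec 7, 2091 → Dec 7, 2092: 366 days (Feb 29, 2092 is in that span).
Dec 7, 2092 → Dec 7, 2093: 365 days.
Dec 7, 2093 → Dec 7, 2094: 365 days.
Dec 7, 2094 → Dec 7, 2095: 365 days.
Dec 7, 2095 → Dec 7, 2096: 366 days (Feb 29, 2096 is in that span).
Dec 7, 2096 → Dec 7, 2097: 365 days.
Dec 7, 2097 → Dec 7, 2098: 365 days.
Dec 7, 2098 → Dec 7, 2099: 365 days.
Dec 7, 2099 → Dec 7, 2100: 365 days.
Dec 7, 2100 → Jan 7, 2101: 31 days (December has 31).
Jan 7, 2101 → Feb 7, 2101: 31 days (January has 31).
Feb 7, 2101 → Mar 7, 2101: 28 days (February has 28).
Mar 7, 2101 → Apr 7, 2101: 31 days (March has 31).
Apr 7, 2101 → May 7, 2101: 30 days (April has 30).
May 7, 2101 → Jun 7, 2101: 31 days (May has 31).
Jun 7, 2101 → Jul 7, 2101: 30 days (June has 30).
Jul 7, 2101 → Aug 7, 2101: 31 days (July has 31).
Aug 7, 2101 → Sep 7, 2101: 31 days (August has 31).
Sep 7, 2101 → Oct 7, 2101: 30 days (September has 30).
Oct 7, 2101 → Nov 7, 2101: 31 days (October has 31).
Nov 7, 2101 → Nov 23, 2101: 16 days.
Total: 3638 days.

3638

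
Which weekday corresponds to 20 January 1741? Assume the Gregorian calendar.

Friday

Doomsday rule: the anchor day for the 1700s is Sunday. For year 41: 41÷12 = 3 r 5, and 5÷4 = 1, so 3+5+1 = 9.
Sunday + 9 ≡ Tuesday — that's 1741's doomsday.
In January the doomsday date is Jan 3 (1741 is not a leap year).
Jan 20 is 17 days after Jan 3; 17 mod 7 = 3, so Tuesday + 3 = Friday.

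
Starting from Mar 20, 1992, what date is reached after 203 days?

October 9, 1992

Mar has 31 days: +12 → Apr 1, 1992 (191 left).
Apr has 30 days: +30 → May 1, 1992 (161 left).
May has 31 days: +31 → Jun 1, 1992 (130 left).
Jun has 30 days: +30 → Jul 1, 1992 (100 left).
Jul has 31 days: +31 → Aug 1, 1992 (69 left).
Aug has 31 days: +31 → Sep 1, 1992 (38 left).
Sep has 30 days: +30 → Oct 1, 1992 (8 left).
+8 → Oct 9, 1992.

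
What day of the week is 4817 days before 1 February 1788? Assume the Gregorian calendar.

First find the weekday of Feb 1, 1788. Doomsday rule: the anchor day for the 1700s is Sunday. For year 88: 88÷12 = 7 r 4, and 4÷4 = 1, so 7+4+1 = 12.
Sunday + 12 ≡ Friday — that's 1788's doomsday.
In February the doomsday date is Feb 29 (1788 is a leap year (divisible by 4)).
Feb 1 is 28 days before Feb 29; 28 mod 7 = 0, so Friday − 0 = Friday.
4817 mod 7 = 1, so 4817 days before a Friday is Friday − 1 = Thursday.

Thursday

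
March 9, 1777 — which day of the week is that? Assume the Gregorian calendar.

Doomsday rule: the anchor day for the 1700s is Sunday. For year 77: 77÷12 = 6 r 5, and 5÷4 = 1, so 6+5+1 = 12.
Sunday + 12 ≡ Friday — that's 1777's doomsday.
In March the doomsday date is Mar 14.
Mar 9 is 5 days before Mar 14; 5 mod 7 = 5, so Friday − 5 = Sunday.

Sunday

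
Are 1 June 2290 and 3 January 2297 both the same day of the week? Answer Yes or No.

From Jun 1, 2290 to Jan 3, 2297 is 2408 days.
2408 mod 7 = 0, so they are the same weekday.
(Jun 1, 2290 is a Sunday; Jan 3, 2297 is a Sunday.)

Yes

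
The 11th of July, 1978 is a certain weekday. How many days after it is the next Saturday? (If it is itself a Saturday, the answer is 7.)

4

Jul 11, 1978 is a Tuesday.
From Tuesday to the next Saturday is 4 days.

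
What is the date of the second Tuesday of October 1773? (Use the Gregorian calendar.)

October 1, 1773 is a Friday.
The first Tuesday is therefore October 5 (4 days later).
The second Tuesday is 5 + 1×7 = October 12.

October 12, 1773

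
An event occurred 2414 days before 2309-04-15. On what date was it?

September 5, 2302

−365 (one year) → Apr 15, 2308 (2049 left).
−366 (one year; includes Feb 29, 2308) → Apr 15, 2307 (1683 left).
−365 (one year) → Apr 15, 2306 (1318 left).
−365 (one year) → Apr 15, 2305 (953 left).
−365 (one year) → Apr 15, 2304 (588 left).
−366 (one year; includes Feb 29, 2304) → Apr 15, 2303 (222 left).
−15 → Mar 31, 2303 (end of Mar, 31 days; 207 left).
−31 → Feb 28, 2303 (end of Feb, 28 days; 176 left).
−28 → Jan 31, 2303 (end of Jan, 31 days; 148 left).
−31 → Dec 31, 2302 (end of Dec, 31 days; 117 left).
−31 → Nov 30, 2302 (end of Nov, 30 days; 86 left).
−30 → Oct 31, 2302 (end of Oct, 31 days; 56 left).
−31 → Sep 30, 2302 (end of Sep, 30 days; 25 left).
−25 → Sep 5, 2302.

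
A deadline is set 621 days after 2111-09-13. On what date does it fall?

May 26, 2113

+366 (one year; includes Feb 29, 2112) → Sep 13, 2112 (255 left).
Sep has 30 days: +18 → Oct 1, 2112 (237 left).
Oct has 31 days: +31 → Nov 1, 2112 (206 left).
Nov has 30 days: +30 → Dec 1, 2112 (176 left).
Dec has 31 days: +31 → Jan 1, 2113 (145 left).
Jan has 31 days: +31 → Feb 1, 2113 (114 left).
Feb has 28 days: +28 → Mar 1, 2113 (86 left).
Mar has 31 days: +31 → Apr 1, 2113 (55 left).
Apr has 30 days: +30 → May 1, 2113 (25 left).
+25 → May 26, 2113.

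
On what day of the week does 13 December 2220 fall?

Doomsday rule: the anchor day for the 2200s is Friday. For year 20: 20÷12 = 1 r 8, and 8÷4 = 2, so 1+8+2 = 11.
Friday + 11 ≡ Tuesday — that's 2220's doomsday.
In December the doomsday date is Dec 12.
Dec 13 is 1 day after Dec 12; 1 mod 7 = 1, so Tuesday + 1 = Wednesday.

Wednesday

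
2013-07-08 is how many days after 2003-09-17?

3582

Sep 17, 2003 → Sep 17, 2004: 366 days (Feb 29, 2004 is in that span).
Sep 17, 2004 → Sep 17, 2005: 365 days.
Sep 17, 2005 → Sep 17, 2006: 365 days.
Sep 17, 2006 → Sep 17, 2007: 365 days.
Sep 17, 2007 → Sep 17, 2008: 366 days (Feb 29, 2008 is in that span).
Sep 17, 2008 → Sep 17, 2009: 365 days.
Sep 17, 2009 → Sep 17, 2010: 365 days.
Sep 17, 2010 → Sep 17, 2011: 365 days.
Sep 17, 2011 → Sep 17, 2012: 366 days (Feb 29, 2012 is in that span).
Sep 17, 2012 → Oct 17, 2012: 30 days (September has 30).
Oct 17, 2012 → Nov 17, 2012: 31 days (October has 31).
Nov 17, 2012 → Dec 17, 2012: 30 days (November has 30).
Dec 17, 2012 → Jan 17, 2013: 31 days (December has 31).
Jan 17, 2013 → Feb 17, 2013: 31 days (January has 31).
Feb 17, 2013 → Mar 17, 2013: 28 days (February has 28).
Mar 17, 2013 → Apr 17, 2013: 31 days (March has 31).
Apr 17, 2013 → May 17, 2013: 30 days (April has 30).
May 17, 2013 → Jun 17, 2013: 31 days (May has 31).
Jun 17, 2013 → Jul 8, 2013: 21 days.
Total: 3582 days.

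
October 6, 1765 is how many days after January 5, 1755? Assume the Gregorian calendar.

3927

Jan 5, 1755 → Jan 5, 1756: 365 days.
Jan 5, 1756 → Jan 5, 1757: 366 days (Feb 29, 1756 is in that span).
Jan 5, 1757 → Jan 5, 1758: 365 days.
Jan 5, 1758 → Jan 5, 1759: 365 days.
Jan 5, 1759 → Jan 5, 1760: 365 days.
Jan 5, 1760 → Jan 5, 1761: 366 days (Feb 29, 1760 is in that span).
Jan 5, 1761 → Jan 5, 1762: 365 days.
Jan 5, 1762 → Jan 5, 1763: 365 days.
Jan 5, 1763 → Jan 5, 1764: 365 days.
Jan 5, 1764 → Jan 5, 1765: 366 days (Feb 29, 1764 is in that span).
Jan 5, 1765 → Feb 5, 1765: 31 days (January has 31).
Feb 5, 1765 → Mar 5, 1765: 28 days (February has 28).
Mar 5, 1765 → Apr 5, 1765: 31 days (March has 31).
Apr 5, 1765 → May 5, 1765: 30 days (April has 30).
May 5, 1765 → Jun 5, 1765: 31 days (May has 31).
Jun 5, 1765 → Jul 5, 1765: 30 days (June has 30).
Jul 5, 1765 → Aug 5, 1765: 31 days (July has 31).
Aug 5, 1765 → Sep 5, 1765: 31 days (August has 31).
Sep 5, 1765 → Oct 5, 1765: 30 days (September has 30).
Oct 5, 1765 → Oct 6, 1765: 1 days.
Total: 3927 days.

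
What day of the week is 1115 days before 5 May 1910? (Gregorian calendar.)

May 5, 1910 is a Thursday.
1115 mod 7 = 2, so 1115 days before a Thursday is Thursday − 2 = Tuesday.

Tuesday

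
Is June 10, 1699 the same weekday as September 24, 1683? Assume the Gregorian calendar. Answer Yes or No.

From Sep 24, 1683 to Jun 10, 1699 is 5738 days.
5738 mod 7 = 5, so they are different weekdays.
(Sep 24, 1683 is a Friday; Jun 10, 1699 is a Wednesday.)

No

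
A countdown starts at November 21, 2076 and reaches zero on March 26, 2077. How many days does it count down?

Nov 21, 2076 → Dec 21, 2076: 30 days (November has 30).
Dec 21, 2076 → Jan 21, 2077: 31 days (December has 31).
Jan 21, 2077 → Feb 21, 2077: 31 days (January has 31).
Feb 21, 2077 → Mar 21, 2077: 28 days (February has 28).
Mar 21, 2077 → Mar 26, 2077: 5 days.
Total: 125 days.

125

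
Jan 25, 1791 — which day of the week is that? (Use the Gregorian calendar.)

Tuesday

Doomsday rule: the anchor day for the 1700s is Sunday. For year 91: 91÷12 = 7 r 7, and 7÷4 = 1, so 7+7+1 = 15.
Sunday + 15 ≡ Monday — that's 1791's doomsday.
In January the doomsday date is Jan 3 (1791 is not a leap year).
Jan 25 is 22 days after Jan 3; 22 mod 7 = 1, so Monday + 1 = Tuesday.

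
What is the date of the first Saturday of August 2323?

August 1, 2323 is a Wednesday.
The first Saturday is therefore August 4 (3 days later).

August 4, 2323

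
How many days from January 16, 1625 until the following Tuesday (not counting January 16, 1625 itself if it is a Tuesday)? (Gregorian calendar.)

5

Jan 16, 1625 is a Thursday.
From Thursday to the next Tuesday is 5 days.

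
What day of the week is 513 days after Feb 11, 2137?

Wednesday

Feb 11, 2137 is a Monday.
513 mod 7 = 2, so 513 days after a Monday is Monday + 2 = Wednesday.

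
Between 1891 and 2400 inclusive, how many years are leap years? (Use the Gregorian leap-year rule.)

Multiples of 4 in [1891,2400]: 128.
Of those, multiples of 100: 6 (not leap unless ÷400).
Multiples of 400: 2.
Leap years = 128 − 6 + 2 = 124.

124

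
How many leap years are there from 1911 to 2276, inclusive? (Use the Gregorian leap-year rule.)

Multiples of 4 in [1911,2276]: 92.
Of those, multiples of 100: 3 (not leap unless ÷400).
Multiples of 400: 1.
Leap years = 92 − 3 + 1 = 90.

90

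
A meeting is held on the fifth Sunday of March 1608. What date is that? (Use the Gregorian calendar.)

March 1, 1608 is a Saturday.
The first Sunday is therefore March 2 (1 days later).
The fifth Sunday is 2 + 4×7 = March 30.

March 30, 1608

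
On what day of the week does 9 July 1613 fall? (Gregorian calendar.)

Doomsday rule: the anchor day for the 1600s is Tuesday. For year 13: 13÷12 = 1 r 1, and 1÷4 = 0, so 1+1+0 = 2.
Tuesday + 2 ≡ Thursday — that's 1613's doomsday.
In July the doomsday date is Jul 11.
Jul 9 is 2 days before Jul 11; 2 mod 7 = 2, so Thursday − 2 = Tuesday.

Tuesday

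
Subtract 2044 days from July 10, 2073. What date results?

December 5, 2067

−365 (one year) → Jul 10, 2072 (1679 left).
−366 (one year; includes Feb 29, 2072) → Jul 10, 2071 (1313 left).
−365 (one year) → Jul 10, 2070 (948 left).
−365 (one year) → Jul 10, 2069 (583 left).
−365 (one year) → Jul 10, 2068 (218 left).
−10 → Jun 30, 2068 (end of Jun, 30 days; 208 left).
−30 → May 31, 2068 (end of May, 31 days; 178 left).
−31 → Apr 30, 2068 (end of Apr, 30 days; 147 left).
−30 → Mar 31, 2068 (end of Mar, 31 days; 117 left).
−31 → Feb 29, 2068 (end of Feb, 29 days; 86 left).
−29 → Jan 31, 2068 (end of Jan, 31 days; 57 left).
−31 → Dec 31, 2067 (end of Dec, 31 days; 26 left).
−26 → Dec 5, 2067.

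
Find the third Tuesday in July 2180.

July 1, 2180 is a Saturday.
The first Tuesday is therefore July 4 (3 days later).
The third Tuesday is 4 + 2×7 = July 18.

July 18, 2180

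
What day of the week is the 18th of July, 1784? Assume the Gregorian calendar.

Sunday

Doomsday rule: the anchor day for the 1700s is Sunday. For year 84: 84÷12 = 7 r 0, and 0÷4 = 0, so 7+0+0 = 7.
Sunday + 7 ≡ Sunday — that's 1784's doomsday.
In July the doomsday date is Jul 11.
Jul 18 is 7 days after Jul 11; 7 mod 7 = 0, so Sunday + 0 = Sunday.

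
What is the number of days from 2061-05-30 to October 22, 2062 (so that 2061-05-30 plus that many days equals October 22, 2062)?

May 30, 2061 → May 30, 2062: 365 days.
May 30, 2062 → Jun 30, 2062: 31 days (May has 31).
Jun 30, 2062 → Jul 30, 2062: 30 days (June has 30).
Jul 30, 2062 → Aug 30, 2062: 31 days (July has 31).
Aug 30, 2062 → Sep 30, 2062: 31 days (August has 31).
Sep 30, 2062 → Oct 22, 2062: 22 days.
Total: 510 days.

510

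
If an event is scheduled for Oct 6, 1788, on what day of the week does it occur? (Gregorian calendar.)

Doomsday rule: the anchor day for the 1700s is Sunday. For year 88: 88÷12 = 7 r 4, and 4÷4 = 1, so 7+4+1 = 12.
Sunday + 12 ≡ Friday — that's 1788's doomsday.
In October the doomsday date is Oct 10.
Oct 6 is 4 days before Oct 10; 4 mod 7 = 4, so Friday − 4 = Monday.

Monday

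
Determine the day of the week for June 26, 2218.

Doomsday rule: the anchor day for the 2200s is Friday. For year 18: 18÷12 = 1 r 6, and 6÷4 = 1, so 1+6+1 = 8.
Friday + 8 ≡ Saturday — that's 2218's doomsday.
In June the doomsday date is Jun 6.
Jun 26 is 20 days after Jun 6; 20 mod 7 = 6, so Saturday + 6 = Friday.

Friday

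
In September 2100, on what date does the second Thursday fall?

September 1, 2100 is a Wednesday.
The first Thursday is therefore September 2 (1 days later).
The second Thursday is 2 + 1×7 = September 9.

September 9, 2100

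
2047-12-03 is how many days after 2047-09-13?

81

Sep 13, 2047 → Oct 13, 2047: 30 days (September has 30).
Oct 13, 2047 → Nov 13, 2047: 31 days (October has 31).
Nov 13, 2047 → Dec 3, 2047: 20 days.
Total: 81 days.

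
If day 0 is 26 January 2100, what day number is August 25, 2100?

Jan 26, 2100 → Feb 26, 2100: 31 days (January has 31).
Feb 26, 2100 → Mar 26, 2100: 28 days (February has 28).
Mar 26, 2100 → Apr 26, 2100: 31 days (March has 31).
Apr 26, 2100 → May 26, 2100: 30 days (April has 30).
May 26, 2100 → Jun 26, 2100: 31 days (May has 31).
Jun 26, 2100 → Jul 26, 2100: 30 days (June has 30).
Jul 26, 2100 → Aug 25, 2100: 30 days.
Total: 211 days.

211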